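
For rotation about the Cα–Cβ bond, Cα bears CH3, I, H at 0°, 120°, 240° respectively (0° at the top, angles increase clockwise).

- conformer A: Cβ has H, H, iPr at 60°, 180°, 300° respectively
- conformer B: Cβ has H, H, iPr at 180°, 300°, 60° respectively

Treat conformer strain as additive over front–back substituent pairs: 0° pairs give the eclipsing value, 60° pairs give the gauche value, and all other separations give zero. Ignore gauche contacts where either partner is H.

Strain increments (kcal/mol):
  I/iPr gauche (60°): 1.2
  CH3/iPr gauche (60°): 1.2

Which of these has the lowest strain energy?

A

A is staggered. CH3 at 0° is gauche with iPr at 300° (1.2). Total 1.2 kcal/mol.
B is staggered. CH3 at 0° is gauche with iPr at 60° (1.2); I at 120° is gauche with iPr at 60° (1.2). Total 2.4 kcal/mol.
A has the lowest total (1.2 kcal/mol).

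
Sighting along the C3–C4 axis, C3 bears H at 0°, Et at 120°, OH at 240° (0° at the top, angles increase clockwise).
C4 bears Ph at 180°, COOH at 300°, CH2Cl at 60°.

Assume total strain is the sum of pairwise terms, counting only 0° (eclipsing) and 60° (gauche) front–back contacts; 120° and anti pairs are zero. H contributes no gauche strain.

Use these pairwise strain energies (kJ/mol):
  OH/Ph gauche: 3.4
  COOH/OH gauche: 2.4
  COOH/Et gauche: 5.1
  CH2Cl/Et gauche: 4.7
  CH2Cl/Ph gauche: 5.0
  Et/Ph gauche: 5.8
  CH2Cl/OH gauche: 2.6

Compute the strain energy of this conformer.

This conformer is staggered. Et at 120° is gauche with Ph at 180° (5.8); Et at 120° is gauche with CH2Cl at 60° (4.7); OH at 240° is gauche with Ph at 180° (3.4); OH at 240° is gauche with COOH at 300° (2.4). Total 16.3 kJ/mol.

16.3 kJ/mol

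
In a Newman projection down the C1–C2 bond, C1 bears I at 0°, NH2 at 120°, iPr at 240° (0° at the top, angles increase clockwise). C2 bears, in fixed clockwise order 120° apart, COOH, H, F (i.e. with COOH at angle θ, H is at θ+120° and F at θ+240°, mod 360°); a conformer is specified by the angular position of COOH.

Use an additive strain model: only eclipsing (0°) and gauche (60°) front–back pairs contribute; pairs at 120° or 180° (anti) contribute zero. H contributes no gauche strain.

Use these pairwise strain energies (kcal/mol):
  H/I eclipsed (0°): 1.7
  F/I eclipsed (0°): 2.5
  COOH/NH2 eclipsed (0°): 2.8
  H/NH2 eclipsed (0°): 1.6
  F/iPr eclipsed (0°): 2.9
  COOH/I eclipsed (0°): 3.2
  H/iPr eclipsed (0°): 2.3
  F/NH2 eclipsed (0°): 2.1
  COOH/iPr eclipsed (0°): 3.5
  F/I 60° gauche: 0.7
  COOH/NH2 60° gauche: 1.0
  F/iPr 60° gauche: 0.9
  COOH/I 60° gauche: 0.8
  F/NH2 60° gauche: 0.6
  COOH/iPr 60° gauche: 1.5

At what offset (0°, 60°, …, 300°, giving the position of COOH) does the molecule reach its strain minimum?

COOH at 0° (eclipsed): I–COOH eclipsed, NH2–H eclipsed, iPr–F eclipsed; 3.2 + 1.6 + 2.9 = 7.7 kcal/mol.
COOH at 60° (staggered): I–COOH gauche, I–F gauche, NH2–COOH gauche, iPr–F gauche; 0.8 + 0.7 + 1.0 + 0.9 = 3.4 kcal/mol.
COOH at 120° (eclipsed): I–F eclipsed, NH2–COOH eclipsed, iPr–H eclipsed; 2.5 + 2.8 + 2.3 = 7.6 kcal/mol.
COOH at 180° (staggered): I–F gauche, NH2–COOH gauche, NH2–F gauche, iPr–COOH gauche; 0.7 + 1.0 + 0.6 + 1.5 = 3.8 kcal/mol.
COOH at 240° (eclipsed): I–H eclipsed, NH2–F eclipsed, iPr–COOH eclipsed; 1.7 + 2.1 + 3.5 = 7.3 kcal/mol.
COOH at 300° (staggered): I–COOH gauche, NH2–F gauche, iPr–COOH gauche, iPr–F gauche; 0.8 + 0.6 + 1.5 + 0.9 = 3.8 kcal/mol.
The minimum (3.4 kcal/mol) occurs with COOH at 60°.

60°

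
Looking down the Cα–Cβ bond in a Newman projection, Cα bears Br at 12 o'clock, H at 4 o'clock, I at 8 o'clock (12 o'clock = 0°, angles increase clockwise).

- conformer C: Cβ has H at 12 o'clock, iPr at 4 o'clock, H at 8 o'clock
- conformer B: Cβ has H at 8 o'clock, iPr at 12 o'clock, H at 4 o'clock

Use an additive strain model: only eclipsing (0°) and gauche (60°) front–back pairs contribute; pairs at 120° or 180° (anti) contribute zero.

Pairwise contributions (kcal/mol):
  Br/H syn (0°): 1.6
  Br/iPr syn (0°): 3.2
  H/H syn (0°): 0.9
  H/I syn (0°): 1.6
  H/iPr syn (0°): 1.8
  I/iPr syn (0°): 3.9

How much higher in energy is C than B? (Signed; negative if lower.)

C (eclipsed): Br(0°)/H(0°) eclipsed 1.6; H(120°)/iPr(120°) eclipsed 1.8; I(240°)/H(240°) eclipsed 1.6 → 5.0 kcal/mol.
B (eclipsed): Br(0°)/iPr(0°) eclipsed 3.2; H(120°)/H(120°) eclipsed 0.9; I(240°)/H(240°) eclipsed 1.6 → 5.7 kcal/mol.
E(C) − E(B) = 5.0 − 5.7 = -0.7 kcal/mol.

-0.7 kcal/mol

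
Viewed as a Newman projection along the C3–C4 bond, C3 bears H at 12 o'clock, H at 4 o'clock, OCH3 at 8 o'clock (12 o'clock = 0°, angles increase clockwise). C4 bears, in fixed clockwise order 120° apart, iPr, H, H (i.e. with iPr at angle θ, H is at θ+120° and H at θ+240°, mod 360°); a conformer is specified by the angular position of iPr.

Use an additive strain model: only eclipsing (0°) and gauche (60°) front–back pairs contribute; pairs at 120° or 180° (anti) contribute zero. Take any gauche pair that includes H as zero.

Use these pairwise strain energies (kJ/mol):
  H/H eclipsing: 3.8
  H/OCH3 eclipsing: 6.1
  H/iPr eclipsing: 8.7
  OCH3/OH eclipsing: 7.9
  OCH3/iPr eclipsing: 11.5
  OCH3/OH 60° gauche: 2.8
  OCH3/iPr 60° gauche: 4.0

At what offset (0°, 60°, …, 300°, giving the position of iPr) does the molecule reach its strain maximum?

iPr at 0° (eclipsed): H(0°)/iPr(0°) eclipsed 8.7; H(120°)/H(120°) eclipsed 3.8; OCH3(240°)/H(240°) eclipsed 6.1 → 18.6 kJ/mol.
iPr at 60° (staggered): no non-H gauche contacts → 0.0 kJ/mol.
iPr at 120° (eclipsed): H(0°)/H(0°) eclipsed 3.8; H(120°)/iPr(120°) eclipsed 8.7; OCH3(240°)/H(240°) eclipsed 6.1 → 18.6 kJ/mol.
iPr at 180° (staggered): OCH3(240°)/iPr(180°) gauche 4.0 → 4.0 kJ/mol.
iPr at 240° (eclipsed): H(0°)/H(0°) eclipsed 3.8; H(120°)/H(120°) eclipsed 3.8; OCH3(240°)/iPr(240°) eclipsed 11.5 → 19.1 kJ/mol.
iPr at 300° (staggered): OCH3(240°)/iPr(300°) gauche 4.0 → 4.0 kJ/mol.
The maximum (19.1 kJ/mol) occurs with iPr at 240°.

240°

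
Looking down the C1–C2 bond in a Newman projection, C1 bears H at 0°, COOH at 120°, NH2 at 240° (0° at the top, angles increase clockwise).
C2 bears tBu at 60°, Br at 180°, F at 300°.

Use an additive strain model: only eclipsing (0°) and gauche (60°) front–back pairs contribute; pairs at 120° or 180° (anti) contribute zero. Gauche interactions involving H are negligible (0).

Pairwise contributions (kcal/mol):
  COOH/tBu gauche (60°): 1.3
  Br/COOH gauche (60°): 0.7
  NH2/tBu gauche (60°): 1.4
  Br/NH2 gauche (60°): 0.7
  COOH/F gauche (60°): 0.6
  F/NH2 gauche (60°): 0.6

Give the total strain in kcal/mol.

3.3 kcal/mol

This conformer (staggered): COOH(120°)/tBu(60°) gauche 1.3; COOH(120°)/Br(180°) gauche 0.7; NH2(240°)/Br(180°) gauche 0.7; NH2(240°)/F(300°) gauche 0.6 → 3.3 kcal/mol.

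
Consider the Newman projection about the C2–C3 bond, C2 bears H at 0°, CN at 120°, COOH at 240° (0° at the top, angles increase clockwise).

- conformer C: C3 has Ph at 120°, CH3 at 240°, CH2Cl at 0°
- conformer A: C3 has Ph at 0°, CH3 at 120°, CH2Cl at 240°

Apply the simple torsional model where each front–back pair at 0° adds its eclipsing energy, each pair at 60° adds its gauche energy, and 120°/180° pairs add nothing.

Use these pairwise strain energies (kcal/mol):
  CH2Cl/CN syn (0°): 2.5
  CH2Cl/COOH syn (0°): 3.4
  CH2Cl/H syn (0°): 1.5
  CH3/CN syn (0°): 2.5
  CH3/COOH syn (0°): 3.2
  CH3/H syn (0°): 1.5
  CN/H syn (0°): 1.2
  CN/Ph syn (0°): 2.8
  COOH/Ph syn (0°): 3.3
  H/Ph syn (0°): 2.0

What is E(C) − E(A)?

-0.4 kcal/mol

C (eclipsed): H(0°)/CH2Cl(0°) eclipsed 1.5; CN(120°)/Ph(120°) eclipsed 2.8; COOH(240°)/CH3(240°) eclipsed 3.2 → 7.5 kcal/mol.
A (eclipsed): H(0°)/Ph(0°) eclipsed 2.0; CN(120°)/CH3(120°) eclipsed 2.5; COOH(240°)/CH2Cl(240°) eclipsed 3.4 → 7.9 kcal/mol.
E(C) − E(A) = 7.5 − 7.9 = -0.4 kcal/mol.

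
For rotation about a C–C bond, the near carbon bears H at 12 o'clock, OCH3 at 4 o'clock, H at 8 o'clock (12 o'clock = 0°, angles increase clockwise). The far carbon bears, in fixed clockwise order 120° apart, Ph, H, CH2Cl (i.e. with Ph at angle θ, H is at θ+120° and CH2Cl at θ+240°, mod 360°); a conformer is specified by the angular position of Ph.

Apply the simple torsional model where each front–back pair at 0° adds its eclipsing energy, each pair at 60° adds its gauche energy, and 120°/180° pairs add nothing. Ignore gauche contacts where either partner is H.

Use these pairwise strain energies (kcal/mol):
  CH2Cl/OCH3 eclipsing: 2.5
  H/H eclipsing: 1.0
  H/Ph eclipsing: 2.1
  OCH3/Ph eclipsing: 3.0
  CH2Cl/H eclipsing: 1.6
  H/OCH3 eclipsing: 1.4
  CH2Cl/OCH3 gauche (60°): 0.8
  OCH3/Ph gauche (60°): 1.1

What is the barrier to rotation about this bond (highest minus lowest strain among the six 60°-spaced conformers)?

Ph at 0° (eclipsed): H–Ph eclipsed, OCH3–H eclipsed, H–CH2Cl eclipsed; 2.1 + 1.4 + 1.6 = 5.1 kcal/mol.
Ph at 60° (staggered): OCH3–Ph gauche; 1.1 = 1.1 kcal/mol.
Ph at 120° (eclipsed): H–CH2Cl eclipsed, OCH3–Ph eclipsed, H–H eclipsed; 1.6 + 3.0 + 1.0 = 5.6 kcal/mol.
Ph at 180° (staggered): OCH3–Ph gauche, OCH3–CH2Cl gauche; 1.1 + 0.8 = 1.9 kcal/mol.
Ph at 240° (eclipsed): H–H eclipsed, OCH3–CH2Cl eclipsed, H–Ph eclipsed; 1.0 + 2.5 + 2.1 = 5.6 kcal/mol.
Ph at 300° (staggered): OCH3–CH2Cl gauche; 0.8 = 0.8 kcal/mol.
Max at 120° (5.6 kcal/mol), min at 300° (0.8 kcal/mol); barrier = 4.8 kcal/mol.

4.8 kcal/mol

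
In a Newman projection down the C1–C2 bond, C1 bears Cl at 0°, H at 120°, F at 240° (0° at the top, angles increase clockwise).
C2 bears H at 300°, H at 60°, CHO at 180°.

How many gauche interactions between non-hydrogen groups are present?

1

Non-H gauche pairs: F(240°)/CHO(180°) — 1 interaction.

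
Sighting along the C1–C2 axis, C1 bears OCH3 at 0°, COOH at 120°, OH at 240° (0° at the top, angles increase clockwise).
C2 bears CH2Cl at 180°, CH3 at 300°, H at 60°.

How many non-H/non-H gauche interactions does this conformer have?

Non-H gauche pairs: OCH3(0°)/CH3(300°); COOH(120°)/CH2Cl(180°); OH(240°)/CH2Cl(180°); OH(240°)/CH3(300°) — 4 interactions.

4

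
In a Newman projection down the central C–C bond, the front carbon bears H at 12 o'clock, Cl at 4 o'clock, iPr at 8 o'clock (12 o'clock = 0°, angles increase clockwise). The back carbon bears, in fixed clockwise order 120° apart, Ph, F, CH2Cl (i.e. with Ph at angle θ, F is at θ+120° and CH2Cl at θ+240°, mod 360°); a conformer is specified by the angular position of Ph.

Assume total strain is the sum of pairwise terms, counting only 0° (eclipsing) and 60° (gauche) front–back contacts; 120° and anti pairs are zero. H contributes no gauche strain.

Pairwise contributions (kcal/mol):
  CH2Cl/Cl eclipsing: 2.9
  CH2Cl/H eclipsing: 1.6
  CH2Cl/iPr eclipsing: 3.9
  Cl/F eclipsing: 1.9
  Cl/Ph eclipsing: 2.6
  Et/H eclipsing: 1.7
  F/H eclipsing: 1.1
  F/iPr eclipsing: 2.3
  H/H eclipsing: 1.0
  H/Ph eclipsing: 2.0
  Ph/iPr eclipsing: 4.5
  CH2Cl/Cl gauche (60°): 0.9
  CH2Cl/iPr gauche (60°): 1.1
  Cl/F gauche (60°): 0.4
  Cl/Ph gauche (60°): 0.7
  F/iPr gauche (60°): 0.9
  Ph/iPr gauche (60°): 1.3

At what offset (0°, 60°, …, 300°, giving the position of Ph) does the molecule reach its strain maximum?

Ph at 0° is eclipsed. H at 0° is eclipsed with Ph at 0° (2.0); Cl at 120° is eclipsed with F at 120° (1.9); iPr at 240° is eclipsed with CH2Cl at 240° (3.9). Total 7.8 kcal/mol.
Ph at 60° is staggered. Cl at 120° is gauche with Ph at 60° (0.7); Cl at 120° is gauche with F at 180° (0.4); iPr at 240° is gauche with F at 180° (0.9); iPr at 240° is gauche with CH2Cl at 300° (1.1). Total 3.1 kcal/mol.
Ph at 120° is eclipsed. H at 0° is eclipsed with CH2Cl at 0° (1.6); Cl at 120° is eclipsed with Ph at 120° (2.6); iPr at 240° is eclipsed with F at 240° (2.3). Total 6.5 kcal/mol.
Ph at 180° is staggered. Cl at 120° is gauche with Ph at 180° (0.7); Cl at 120° is gauche with CH2Cl at 60° (0.9); iPr at 240° is gauche with Ph at 180° (1.3); iPr at 240° is gauche with F at 300° (0.9). Total 3.8 kcal/mol.
Ph at 240° is eclipsed. H at 0° is eclipsed with F at 0° (1.1); Cl at 120° is eclipsed with CH2Cl at 120° (2.9); iPr at 240° is eclipsed with Ph at 240° (4.5). Total 8.5 kcal/mol.
Ph at 300° is staggered. Cl at 120° is gauche with F at 60° (0.4); Cl at 120° is gauche with CH2Cl at 180° (0.9); iPr at 240° is gauche with Ph at 300° (1.3); iPr at 240° is gauche with CH2Cl at 180° (1.1). Total 3.7 kcal/mol.
The maximum (8.5 kcal/mol) occurs with Ph at 240°.

240°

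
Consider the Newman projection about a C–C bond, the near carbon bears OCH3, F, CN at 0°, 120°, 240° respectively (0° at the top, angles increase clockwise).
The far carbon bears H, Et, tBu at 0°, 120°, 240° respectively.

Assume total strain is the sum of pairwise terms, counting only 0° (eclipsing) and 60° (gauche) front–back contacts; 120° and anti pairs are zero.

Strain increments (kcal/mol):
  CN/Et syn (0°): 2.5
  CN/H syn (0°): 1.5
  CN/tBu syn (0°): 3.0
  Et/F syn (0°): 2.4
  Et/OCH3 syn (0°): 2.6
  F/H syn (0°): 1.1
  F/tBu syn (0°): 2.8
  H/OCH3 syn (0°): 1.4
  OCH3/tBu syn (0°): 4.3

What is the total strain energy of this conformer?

This conformer (eclipsed): OCH3–H eclipsed, F–Et eclipsed, CN–tBu eclipsed; 1.4 + 2.4 + 3.0 = 6.8 kcal/mol.

6.8 kcal/mol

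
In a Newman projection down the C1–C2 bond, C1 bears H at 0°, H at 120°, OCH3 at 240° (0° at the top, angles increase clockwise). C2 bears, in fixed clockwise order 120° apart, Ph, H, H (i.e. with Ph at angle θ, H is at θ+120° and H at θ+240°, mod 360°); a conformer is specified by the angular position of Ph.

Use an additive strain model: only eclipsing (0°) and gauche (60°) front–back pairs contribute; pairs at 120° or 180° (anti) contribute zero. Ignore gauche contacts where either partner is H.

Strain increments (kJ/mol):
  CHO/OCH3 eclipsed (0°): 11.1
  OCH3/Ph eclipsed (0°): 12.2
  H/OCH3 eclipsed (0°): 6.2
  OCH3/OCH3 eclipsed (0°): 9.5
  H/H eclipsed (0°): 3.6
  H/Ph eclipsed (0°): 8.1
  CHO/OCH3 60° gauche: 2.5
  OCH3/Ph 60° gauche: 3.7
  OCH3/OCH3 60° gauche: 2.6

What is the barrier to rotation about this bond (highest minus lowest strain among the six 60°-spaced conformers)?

Ph at 0° (eclipsed): H–Ph eclipsed, H–H eclipsed, OCH3–H eclipsed; 8.1 + 3.6 + 6.2 = 17.9 kJ/mol.
Ph at 60° (staggered): no non-H gauche contacts → 0.0 kJ/mol.
Ph at 120° (eclipsed): H–H eclipsed, H–Ph eclipsed, OCH3–H eclipsed; 3.6 + 8.1 + 6.2 = 17.9 kJ/mol.
Ph at 180° (staggered): OCH3–Ph gauche; 3.7 = 3.7 kJ/mol.
Ph at 240° (eclipsed): H–H eclipsed, H–H eclipsed, OCH3–Ph eclipsed; 3.6 + 3.6 + 12.2 = 19.4 kJ/mol.
Ph at 300° (staggered): OCH3–Ph gauche; 3.7 = 3.7 kJ/mol.
Max at 240° (19.4 kJ/mol), min at 60° (0.0 kJ/mol); barrier = 19.4 kJ/mol.

19.4 kJ/mol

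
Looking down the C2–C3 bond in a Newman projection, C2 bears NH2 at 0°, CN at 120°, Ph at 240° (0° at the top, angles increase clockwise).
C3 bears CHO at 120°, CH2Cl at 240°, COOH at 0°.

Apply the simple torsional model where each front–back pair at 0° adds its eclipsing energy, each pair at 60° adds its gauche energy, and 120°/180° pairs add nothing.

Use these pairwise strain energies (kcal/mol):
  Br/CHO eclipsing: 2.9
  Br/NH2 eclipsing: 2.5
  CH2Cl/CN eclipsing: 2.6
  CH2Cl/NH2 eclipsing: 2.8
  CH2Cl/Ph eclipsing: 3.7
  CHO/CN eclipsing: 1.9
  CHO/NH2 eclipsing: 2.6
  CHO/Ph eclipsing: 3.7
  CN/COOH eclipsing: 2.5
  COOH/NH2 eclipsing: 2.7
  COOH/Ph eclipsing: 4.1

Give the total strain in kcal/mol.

This conformer (eclipsed): NH2–COOH eclipsed, CN–CHO eclipsed, Ph–CH2Cl eclipsed; 2.7 + 1.9 + 3.7 = 8.3 kcal/mol.

8.3 kcal/mol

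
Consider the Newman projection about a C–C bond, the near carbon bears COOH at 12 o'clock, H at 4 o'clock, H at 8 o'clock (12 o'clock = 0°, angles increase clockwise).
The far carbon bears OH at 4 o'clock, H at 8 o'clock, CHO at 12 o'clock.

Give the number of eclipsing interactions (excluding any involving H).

1

Non-H eclipsing pairs: COOH(0°)/CHO(0°) — 1 interaction.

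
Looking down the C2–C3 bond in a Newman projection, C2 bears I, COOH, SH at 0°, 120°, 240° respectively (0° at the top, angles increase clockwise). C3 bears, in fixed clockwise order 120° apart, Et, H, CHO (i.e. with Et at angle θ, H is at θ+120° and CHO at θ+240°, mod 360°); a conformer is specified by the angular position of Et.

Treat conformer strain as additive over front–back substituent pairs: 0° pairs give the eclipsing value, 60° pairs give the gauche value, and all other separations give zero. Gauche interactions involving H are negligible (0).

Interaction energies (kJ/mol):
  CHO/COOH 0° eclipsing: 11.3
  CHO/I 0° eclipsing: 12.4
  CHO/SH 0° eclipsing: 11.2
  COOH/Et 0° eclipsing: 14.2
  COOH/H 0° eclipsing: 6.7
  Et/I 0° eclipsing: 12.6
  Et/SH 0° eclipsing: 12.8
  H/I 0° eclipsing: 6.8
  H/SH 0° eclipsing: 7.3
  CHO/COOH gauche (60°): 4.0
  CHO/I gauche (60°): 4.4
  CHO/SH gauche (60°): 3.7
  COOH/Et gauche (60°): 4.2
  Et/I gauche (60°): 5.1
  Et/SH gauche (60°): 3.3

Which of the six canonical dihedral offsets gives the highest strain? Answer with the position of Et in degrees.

120°

Et at 0° (eclipsed): I(0°)/Et(0°) eclipsed 12.6; COOH(120°)/H(120°) eclipsed 6.7; SH(240°)/CHO(240°) eclipsed 11.2 → 30.5 kJ/mol.
Et at 60° (staggered): I(0°)/Et(60°) gauche 5.1; I(0°)/CHO(300°) gauche 4.4; COOH(120°)/Et(60°) gauche 4.2; SH(240°)/CHO(300°) gauche 3.7 → 17.4 kJ/mol.
Et at 120° (eclipsed): I(0°)/CHO(0°) eclipsed 12.4; COOH(120°)/Et(120°) eclipsed 14.2; SH(240°)/H(240°) eclipsed 7.3 → 33.9 kJ/mol.
Et at 180° (staggered): I(0°)/CHO(60°) gauche 4.4; COOH(120°)/Et(180°) gauche 4.2; COOH(120°)/CHO(60°) gauche 4.0; SH(240°)/Et(180°) gauche 3.3 → 15.9 kJ/mol.
Et at 240° (eclipsed): I(0°)/H(0°) eclipsed 6.8; COOH(120°)/CHO(120°) eclipsed 11.3; SH(240°)/Et(240°) eclipsed 12.8 → 30.9 kJ/mol.
Et at 300° (staggered): I(0°)/Et(300°) gauche 5.1; COOH(120°)/CHO(180°) gauche 4.0; SH(240°)/Et(300°) gauche 3.3; SH(240°)/CHO(180°) gauche 3.7 → 16.1 kJ/mol.
The maximum (33.9 kJ/mol) occurs with Et at 120°.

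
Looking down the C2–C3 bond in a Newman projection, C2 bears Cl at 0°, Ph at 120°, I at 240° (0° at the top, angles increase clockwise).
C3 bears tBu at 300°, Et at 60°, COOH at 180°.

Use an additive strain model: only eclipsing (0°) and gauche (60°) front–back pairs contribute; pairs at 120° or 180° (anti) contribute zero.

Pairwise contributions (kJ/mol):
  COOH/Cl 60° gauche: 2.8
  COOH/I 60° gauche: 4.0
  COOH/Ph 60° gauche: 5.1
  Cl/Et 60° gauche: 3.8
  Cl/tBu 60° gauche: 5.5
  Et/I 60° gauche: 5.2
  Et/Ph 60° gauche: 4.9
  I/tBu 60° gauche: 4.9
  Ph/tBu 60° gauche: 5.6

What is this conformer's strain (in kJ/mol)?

This conformer (staggered): Cl(0°)/tBu(300°) gauche 5.5; Cl(0°)/Et(60°) gauche 3.8; Ph(120°)/Et(60°) gauche 4.9; Ph(120°)/COOH(180°) gauche 5.1; I(240°)/tBu(300°) gauche 4.9; I(240°)/COOH(180°) gauche 4.0 → 28.2 kJ/mol.

28.2 kJ/mol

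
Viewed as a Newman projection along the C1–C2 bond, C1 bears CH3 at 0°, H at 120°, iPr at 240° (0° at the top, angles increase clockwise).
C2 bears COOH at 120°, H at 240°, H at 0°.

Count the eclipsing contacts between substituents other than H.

0

Every eclipsing pair involves H, so the count is 0.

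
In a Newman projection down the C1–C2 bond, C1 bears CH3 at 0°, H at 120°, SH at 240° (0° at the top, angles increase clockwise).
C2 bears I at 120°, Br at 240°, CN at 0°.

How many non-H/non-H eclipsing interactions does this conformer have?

2

Non-H eclipsing pairs: CH3(0°)/CN(0°); SH(240°)/Br(240°) — 2 interactions.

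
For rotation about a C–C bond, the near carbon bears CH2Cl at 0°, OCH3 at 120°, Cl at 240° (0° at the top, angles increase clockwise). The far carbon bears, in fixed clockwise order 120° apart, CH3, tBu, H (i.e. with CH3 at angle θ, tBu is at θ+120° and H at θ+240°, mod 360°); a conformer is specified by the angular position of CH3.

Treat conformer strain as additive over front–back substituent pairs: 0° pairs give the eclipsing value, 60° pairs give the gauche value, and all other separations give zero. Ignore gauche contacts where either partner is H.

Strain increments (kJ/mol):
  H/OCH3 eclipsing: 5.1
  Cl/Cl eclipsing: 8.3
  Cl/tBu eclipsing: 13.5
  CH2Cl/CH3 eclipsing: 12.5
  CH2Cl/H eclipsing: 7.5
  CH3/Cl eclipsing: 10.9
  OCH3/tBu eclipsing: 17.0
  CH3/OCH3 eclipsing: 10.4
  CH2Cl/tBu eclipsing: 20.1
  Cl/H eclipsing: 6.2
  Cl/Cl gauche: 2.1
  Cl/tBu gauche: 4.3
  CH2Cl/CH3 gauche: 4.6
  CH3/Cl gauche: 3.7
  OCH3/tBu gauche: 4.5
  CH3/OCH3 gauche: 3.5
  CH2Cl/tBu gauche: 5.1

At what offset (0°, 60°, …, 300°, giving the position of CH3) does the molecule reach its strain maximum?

240°

CH3 at 0° (eclipsed): CH2Cl–CH3 eclipsed, OCH3–tBu eclipsed, Cl–H eclipsed; 12.5 + 17.0 + 6.2 = 35.7 kJ/mol.
CH3 at 60° (staggered): CH2Cl–CH3 gauche, OCH3–CH3 gauche, OCH3–tBu gauche, Cl–tBu gauche; 4.6 + 3.5 + 4.5 + 4.3 = 16.9 kJ/mol.
CH3 at 120° (eclipsed): CH2Cl–H eclipsed, OCH3–CH3 eclipsed, Cl–tBu eclipsed; 7.5 + 10.4 + 13.5 = 31.4 kJ/mol.
CH3 at 180° (staggered): CH2Cl–tBu gauche, OCH3–CH3 gauche, Cl–CH3 gauche, Cl–tBu gauche; 5.1 + 3.5 + 3.7 + 4.3 = 16.6 kJ/mol.
CH3 at 240° (eclipsed): CH2Cl–tBu eclipsed, OCH3–H eclipsed, Cl–CH3 eclipsed; 20.1 + 5.1 + 10.9 = 36.1 kJ/mol.
CH3 at 300° (staggered): CH2Cl–CH3 gauche, CH2Cl–tBu gauche, OCH3–tBu gauche, Cl–CH3 gauche; 4.6 + 5.1 + 4.5 + 3.7 = 17.9 kJ/mol.
The maximum (36.1 kJ/mol) occurs with CH3 at 240°.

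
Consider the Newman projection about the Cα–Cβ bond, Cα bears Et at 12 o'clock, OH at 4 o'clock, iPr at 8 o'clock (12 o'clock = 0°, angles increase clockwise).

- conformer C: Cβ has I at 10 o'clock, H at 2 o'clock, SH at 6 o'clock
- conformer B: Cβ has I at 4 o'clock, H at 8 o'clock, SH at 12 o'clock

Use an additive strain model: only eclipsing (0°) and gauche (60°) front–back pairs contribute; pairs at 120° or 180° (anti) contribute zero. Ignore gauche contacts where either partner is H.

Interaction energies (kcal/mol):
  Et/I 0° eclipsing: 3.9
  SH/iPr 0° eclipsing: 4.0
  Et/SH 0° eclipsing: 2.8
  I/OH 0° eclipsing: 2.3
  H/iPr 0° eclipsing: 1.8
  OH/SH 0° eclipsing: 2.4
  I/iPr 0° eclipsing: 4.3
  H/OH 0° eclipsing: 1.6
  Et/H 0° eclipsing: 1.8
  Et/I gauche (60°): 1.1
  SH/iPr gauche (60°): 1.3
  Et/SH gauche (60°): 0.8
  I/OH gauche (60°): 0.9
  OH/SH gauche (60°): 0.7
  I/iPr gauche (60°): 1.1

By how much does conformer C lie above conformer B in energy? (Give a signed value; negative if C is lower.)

C (staggered): Et–I gauche, OH–SH gauche, iPr–I gauche, iPr–SH gauche; 1.1 + 0.7 + 1.1 + 1.3 = 4.2 kcal/mol.
B (eclipsed): Et–SH eclipsed, OH–I eclipsed, iPr–H eclipsed; 2.8 + 2.3 + 1.8 = 6.9 kcal/mol.
E(C) − E(B) = 4.2 − 6.9 = -2.7 kcal/mol.

-2.7 kcal/mol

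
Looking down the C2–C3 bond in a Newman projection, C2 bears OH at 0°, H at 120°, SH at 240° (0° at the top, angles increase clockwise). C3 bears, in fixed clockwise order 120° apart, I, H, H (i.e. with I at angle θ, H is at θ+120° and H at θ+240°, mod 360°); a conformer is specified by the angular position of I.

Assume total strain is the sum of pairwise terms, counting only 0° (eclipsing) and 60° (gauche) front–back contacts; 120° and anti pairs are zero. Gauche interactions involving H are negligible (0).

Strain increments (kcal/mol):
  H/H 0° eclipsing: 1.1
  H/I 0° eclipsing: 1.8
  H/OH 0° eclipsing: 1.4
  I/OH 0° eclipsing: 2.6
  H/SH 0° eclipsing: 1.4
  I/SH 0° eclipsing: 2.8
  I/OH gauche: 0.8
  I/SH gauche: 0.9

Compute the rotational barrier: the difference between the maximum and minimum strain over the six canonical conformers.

I at 0° (eclipsed): OH(0°)/I(0°) eclipsed 2.6; H(120°)/H(120°) eclipsed 1.1; SH(240°)/H(240°) eclipsed 1.4 → 5.1 kcal/mol.
I at 60° (staggered): OH(0°)/I(60°) gauche 0.8 → 0.8 kcal/mol.
I at 120° (eclipsed): OH(0°)/H(0°) eclipsed 1.4; H(120°)/I(120°) eclipsed 1.8; SH(240°)/H(240°) eclipsed 1.4 → 4.6 kcal/mol.
I at 180° (staggered): SH(240°)/I(180°) gauche 0.9 → 0.9 kcal/mol.
I at 240° (eclipsed): OH(0°)/H(0°) eclipsed 1.4; H(120°)/H(120°) eclipsed 1.1; SH(240°)/I(240°) eclipsed 2.8 → 5.3 kcal/mol.
I at 300° (staggered): OH(0°)/I(300°) gauche 0.8; SH(240°)/I(300°) gauche 0.9 → 1.7 kcal/mol.
Max at 240° (5.3 kcal/mol), min at 60° (0.8 kcal/mol); barrier = 4.5 kcal/mol.

4.5 kcal/mol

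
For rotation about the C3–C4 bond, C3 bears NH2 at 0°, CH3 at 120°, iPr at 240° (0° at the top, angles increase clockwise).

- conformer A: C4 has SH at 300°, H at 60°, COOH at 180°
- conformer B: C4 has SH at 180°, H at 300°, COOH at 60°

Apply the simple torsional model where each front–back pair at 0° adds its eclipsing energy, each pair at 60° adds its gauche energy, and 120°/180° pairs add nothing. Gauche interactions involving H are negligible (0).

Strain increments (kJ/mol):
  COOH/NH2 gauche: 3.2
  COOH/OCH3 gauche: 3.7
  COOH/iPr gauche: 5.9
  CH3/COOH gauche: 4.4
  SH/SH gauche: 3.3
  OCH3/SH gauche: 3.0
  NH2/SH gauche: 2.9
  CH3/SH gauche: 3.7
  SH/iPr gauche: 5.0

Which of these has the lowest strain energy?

B

A (staggered): NH2(0°)/SH(300°) gauche 2.9; CH3(120°)/COOH(180°) gauche 4.4; iPr(240°)/SH(300°) gauche 5.0; iPr(240°)/COOH(180°) gauche 5.9 → 18.2 kJ/mol.
B (staggered): NH2(0°)/COOH(60°) gauche 3.2; CH3(120°)/SH(180°) gauche 3.7; CH3(120°)/COOH(60°) gauche 4.4; iPr(240°)/SH(180°) gauche 5.0 → 16.3 kJ/mol.
B has the lowest total (16.3 kJ/mol).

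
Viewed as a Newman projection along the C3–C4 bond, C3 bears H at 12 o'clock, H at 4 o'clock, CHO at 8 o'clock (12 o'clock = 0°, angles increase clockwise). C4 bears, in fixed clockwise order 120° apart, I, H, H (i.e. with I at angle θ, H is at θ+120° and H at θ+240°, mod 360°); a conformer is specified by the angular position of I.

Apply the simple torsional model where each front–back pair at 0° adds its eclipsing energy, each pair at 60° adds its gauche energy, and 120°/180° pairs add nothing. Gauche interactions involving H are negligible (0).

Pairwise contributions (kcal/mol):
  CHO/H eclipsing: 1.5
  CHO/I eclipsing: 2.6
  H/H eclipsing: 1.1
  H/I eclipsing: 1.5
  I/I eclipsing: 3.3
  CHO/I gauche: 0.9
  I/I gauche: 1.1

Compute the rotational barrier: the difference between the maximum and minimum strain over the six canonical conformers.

4.8 kcal/mol

I at 0° (eclipsed): H–I eclipsed, H–H eclipsed, CHO–H eclipsed; 1.5 + 1.1 + 1.5 = 4.1 kcal/mol.
I at 60° (staggered): no non-H gauche contacts → 0.0 kcal/mol.
I at 120° (eclipsed): H–H eclipsed, H–I eclipsed, CHO–H eclipsed; 1.1 + 1.5 + 1.5 = 4.1 kcal/mol.
I at 180° (staggered): CHO–I gauche; 0.9 = 0.9 kcal/mol.
I at 240° (eclipsed): H–H eclipsed, H–H eclipsed, CHO–I eclipsed; 1.1 + 1.1 + 2.6 = 4.8 kcal/mol.
I at 300° (staggered): CHO–I gauche; 0.9 = 0.9 kcal/mol.
Max at 240° (4.8 kcal/mol), min at 60° (0.0 kcal/mol); barrier = 4.8 kcal/mol.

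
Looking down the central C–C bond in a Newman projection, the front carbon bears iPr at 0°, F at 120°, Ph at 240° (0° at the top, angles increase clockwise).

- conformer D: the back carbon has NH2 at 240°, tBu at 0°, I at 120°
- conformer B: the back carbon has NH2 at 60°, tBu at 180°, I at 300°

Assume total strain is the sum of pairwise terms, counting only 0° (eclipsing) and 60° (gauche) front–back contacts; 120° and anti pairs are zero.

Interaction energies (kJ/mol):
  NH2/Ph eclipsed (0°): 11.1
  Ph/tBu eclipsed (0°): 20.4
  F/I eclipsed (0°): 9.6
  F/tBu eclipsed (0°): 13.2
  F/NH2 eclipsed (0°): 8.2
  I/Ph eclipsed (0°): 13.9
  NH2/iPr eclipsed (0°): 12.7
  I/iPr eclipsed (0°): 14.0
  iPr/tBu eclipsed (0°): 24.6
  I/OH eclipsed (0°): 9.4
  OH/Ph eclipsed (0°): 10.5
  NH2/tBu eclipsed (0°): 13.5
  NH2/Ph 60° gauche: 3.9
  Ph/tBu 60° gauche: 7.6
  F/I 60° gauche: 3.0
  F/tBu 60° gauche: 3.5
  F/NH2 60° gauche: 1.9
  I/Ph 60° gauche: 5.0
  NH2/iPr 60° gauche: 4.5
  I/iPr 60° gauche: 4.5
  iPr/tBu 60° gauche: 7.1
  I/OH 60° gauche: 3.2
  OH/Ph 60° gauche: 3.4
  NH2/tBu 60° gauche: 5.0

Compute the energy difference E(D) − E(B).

+18.3 kJ/mol

D (eclipsed): iPr(0°)/tBu(0°) eclipsed 24.6; F(120°)/I(120°) eclipsed 9.6; Ph(240°)/NH2(240°) eclipsed 11.1 → 45.3 kJ/mol.
B (staggered): iPr(0°)/NH2(60°) gauche 4.5; iPr(0°)/I(300°) gauche 4.5; F(120°)/NH2(60°) gauche 1.9; F(120°)/tBu(180°) gauche 3.5; Ph(240°)/tBu(180°) gauche 7.6; Ph(240°)/I(300°) gauche 5.0 → 27.0 kJ/mol.
E(D) − E(B) = 45.3 − 27.0 = +18.3 kJ/mol.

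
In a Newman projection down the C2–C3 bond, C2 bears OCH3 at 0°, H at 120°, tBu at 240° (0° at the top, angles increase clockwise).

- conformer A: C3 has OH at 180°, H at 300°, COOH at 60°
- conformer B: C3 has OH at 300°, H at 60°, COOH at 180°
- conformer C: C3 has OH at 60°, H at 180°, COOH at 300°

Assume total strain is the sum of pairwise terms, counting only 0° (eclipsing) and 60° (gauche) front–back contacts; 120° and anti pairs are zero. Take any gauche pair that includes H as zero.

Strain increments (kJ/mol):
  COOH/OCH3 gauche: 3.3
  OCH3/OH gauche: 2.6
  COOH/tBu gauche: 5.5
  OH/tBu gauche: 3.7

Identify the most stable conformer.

A

A (staggered): OCH3(0°)/COOH(60°) gauche 3.3; tBu(240°)/OH(180°) gauche 3.7 → 7.0 kJ/mol.
B (staggered): OCH3(0°)/OH(300°) gauche 2.6; tBu(240°)/OH(300°) gauche 3.7; tBu(240°)/COOH(180°) gauche 5.5 → 11.8 kJ/mol.
C (staggered): OCH3(0°)/OH(60°) gauche 2.6; OCH3(0°)/COOH(300°) gauche 3.3; tBu(240°)/COOH(300°) gauche 5.5 → 11.4 kJ/mol.
A has the lowest total (7.0 kJ/mol).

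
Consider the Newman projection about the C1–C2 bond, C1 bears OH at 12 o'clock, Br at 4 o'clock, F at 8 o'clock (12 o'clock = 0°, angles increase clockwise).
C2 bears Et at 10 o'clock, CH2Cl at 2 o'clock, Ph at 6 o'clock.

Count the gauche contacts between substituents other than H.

Non-H gauche pairs: OH(0°)/Et(300°); OH(0°)/CH2Cl(60°); Br(120°)/CH2Cl(60°); Br(120°)/Ph(180°); F(240°)/Et(300°); F(240°)/Ph(180°) — 6 interactions.

6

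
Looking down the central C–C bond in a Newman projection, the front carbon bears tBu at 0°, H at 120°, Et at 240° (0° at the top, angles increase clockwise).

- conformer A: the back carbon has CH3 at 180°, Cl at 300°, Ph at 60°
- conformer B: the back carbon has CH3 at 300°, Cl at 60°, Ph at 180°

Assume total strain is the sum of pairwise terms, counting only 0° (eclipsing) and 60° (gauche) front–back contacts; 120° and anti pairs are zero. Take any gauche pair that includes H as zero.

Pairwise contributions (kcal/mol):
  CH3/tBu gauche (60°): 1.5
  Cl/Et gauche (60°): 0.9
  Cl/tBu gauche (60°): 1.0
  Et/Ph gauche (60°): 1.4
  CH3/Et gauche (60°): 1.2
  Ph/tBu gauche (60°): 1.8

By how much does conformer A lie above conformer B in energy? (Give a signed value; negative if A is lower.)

A (staggered): tBu–Cl gauche, tBu–Ph gauche, Et–CH3 gauche, Et–Cl gauche; 1.0 + 1.8 + 1.2 + 0.9 = 4.9 kcal/mol.
B (staggered): tBu–CH3 gauche, tBu–Cl gauche, Et–CH3 gauche, Et–Ph gauche; 1.5 + 1.0 + 1.2 + 1.4 = 5.1 kcal/mol.
E(A) − E(B) = 4.9 − 5.1 = -0.2 kcal/mol.

-0.2 kcal/mol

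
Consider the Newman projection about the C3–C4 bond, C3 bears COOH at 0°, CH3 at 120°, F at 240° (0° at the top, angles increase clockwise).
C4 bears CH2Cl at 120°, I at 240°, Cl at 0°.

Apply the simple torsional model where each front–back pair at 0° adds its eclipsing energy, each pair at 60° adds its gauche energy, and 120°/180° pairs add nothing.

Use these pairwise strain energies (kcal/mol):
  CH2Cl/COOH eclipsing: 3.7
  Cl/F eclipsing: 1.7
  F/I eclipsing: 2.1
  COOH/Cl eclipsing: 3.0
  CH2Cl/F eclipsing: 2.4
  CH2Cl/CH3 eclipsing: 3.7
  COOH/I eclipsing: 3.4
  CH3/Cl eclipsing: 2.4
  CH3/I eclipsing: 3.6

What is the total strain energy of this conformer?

This conformer (eclipsed): COOH–Cl eclipsed, CH3–CH2Cl eclipsed, F–I eclipsed; 3.0 + 3.7 + 2.1 = 8.8 kcal/mol.

8.8 kcal/mol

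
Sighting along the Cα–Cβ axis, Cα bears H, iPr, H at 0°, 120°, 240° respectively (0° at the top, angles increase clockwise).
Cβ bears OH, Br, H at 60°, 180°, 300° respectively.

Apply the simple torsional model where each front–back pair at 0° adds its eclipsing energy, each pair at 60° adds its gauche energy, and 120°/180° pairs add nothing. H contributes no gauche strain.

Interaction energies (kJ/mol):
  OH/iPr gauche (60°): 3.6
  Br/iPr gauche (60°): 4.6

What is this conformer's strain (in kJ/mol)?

8.2 kJ/mol

This conformer is staggered. iPr at 120° is gauche with OH at 60° (3.6); iPr at 120° is gauche with Br at 180° (4.6). Total 8.2 kJ/mol.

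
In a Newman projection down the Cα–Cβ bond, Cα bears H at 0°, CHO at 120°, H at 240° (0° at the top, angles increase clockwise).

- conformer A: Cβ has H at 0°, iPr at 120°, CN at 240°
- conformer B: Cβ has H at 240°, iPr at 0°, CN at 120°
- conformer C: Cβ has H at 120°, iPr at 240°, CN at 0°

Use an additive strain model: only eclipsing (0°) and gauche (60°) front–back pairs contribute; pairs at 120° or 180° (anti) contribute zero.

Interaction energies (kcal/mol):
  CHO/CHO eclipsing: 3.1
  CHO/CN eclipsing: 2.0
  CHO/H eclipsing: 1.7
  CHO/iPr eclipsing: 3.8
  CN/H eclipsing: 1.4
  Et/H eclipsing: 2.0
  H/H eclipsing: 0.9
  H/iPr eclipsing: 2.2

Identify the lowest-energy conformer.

A is eclipsed. H at 0° is eclipsed with H at 0° (0.9); CHO at 120° is eclipsed with iPr at 120° (3.8); H at 240° is eclipsed with CN at 240° (1.4). Total 6.1 kcal/mol.
B is eclipsed. H at 0° is eclipsed with iPr at 0° (2.2); CHO at 120° is eclipsed with CN at 120° (2.0); H at 240° is eclipsed with H at 240° (0.9). Total 5.1 kcal/mol.
C is eclipsed. H at 0° is eclipsed with CN at 0° (1.4); CHO at 120° is eclipsed with H at 120° (1.7); H at 240° is eclipsed with iPr at 240° (2.2). Total 5.3 kcal/mol.
B has the lowest total (5.1 kcal/mol).

B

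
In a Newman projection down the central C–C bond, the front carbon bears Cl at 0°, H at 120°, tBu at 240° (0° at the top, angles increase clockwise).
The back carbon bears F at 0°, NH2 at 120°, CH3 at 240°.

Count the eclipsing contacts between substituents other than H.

2

Non-H eclipsing pairs: Cl(0°)/F(0°); tBu(240°)/CH3(240°) — 2 interactions.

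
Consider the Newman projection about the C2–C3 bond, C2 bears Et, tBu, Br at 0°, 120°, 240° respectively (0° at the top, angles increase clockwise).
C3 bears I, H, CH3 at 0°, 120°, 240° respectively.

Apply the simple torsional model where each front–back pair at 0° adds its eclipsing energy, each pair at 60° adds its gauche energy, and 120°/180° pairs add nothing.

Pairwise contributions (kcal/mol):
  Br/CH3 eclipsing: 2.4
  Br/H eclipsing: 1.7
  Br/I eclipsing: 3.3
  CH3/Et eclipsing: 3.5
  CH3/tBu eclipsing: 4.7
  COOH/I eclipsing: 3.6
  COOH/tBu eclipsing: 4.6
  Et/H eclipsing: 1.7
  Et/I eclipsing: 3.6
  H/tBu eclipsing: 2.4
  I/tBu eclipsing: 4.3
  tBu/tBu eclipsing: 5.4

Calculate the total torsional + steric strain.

This conformer is eclipsed. Et at 0° is eclipsed with I at 0° (3.6); tBu at 120° is eclipsed with H at 120° (2.4); Br at 240° is eclipsed with CH3 at 240° (2.4). Total 8.4 kcal/mol.

8.4 kcal/mol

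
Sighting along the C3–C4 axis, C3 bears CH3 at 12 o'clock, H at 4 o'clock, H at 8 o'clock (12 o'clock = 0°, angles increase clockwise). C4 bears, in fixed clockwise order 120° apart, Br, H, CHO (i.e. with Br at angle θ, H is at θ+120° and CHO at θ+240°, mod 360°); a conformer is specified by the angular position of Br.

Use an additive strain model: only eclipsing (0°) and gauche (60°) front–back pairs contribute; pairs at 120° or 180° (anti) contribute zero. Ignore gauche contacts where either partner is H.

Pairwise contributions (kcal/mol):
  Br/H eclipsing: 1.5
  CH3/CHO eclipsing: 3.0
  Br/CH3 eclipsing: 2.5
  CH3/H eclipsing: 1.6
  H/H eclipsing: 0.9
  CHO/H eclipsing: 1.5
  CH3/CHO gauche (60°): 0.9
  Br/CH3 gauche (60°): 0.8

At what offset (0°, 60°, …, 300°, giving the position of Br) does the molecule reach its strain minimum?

300°

Br at 0° is eclipsed. CH3 at 0° is eclipsed with Br at 0° (2.5); H at 120° is eclipsed with H at 120° (0.9); H at 240° is eclipsed with CHO at 240° (1.5). Total 4.9 kcal/mol.
Br at 60° is staggered. CH3 at 0° is gauche with Br at 60° (0.8); CH3 at 0° is gauche with CHO at 300° (0.9). Total 1.7 kcal/mol.
Br at 120° is eclipsed. CH3 at 0° is eclipsed with CHO at 0° (3.0); H at 120° is eclipsed with Br at 120° (1.5); H at 240° is eclipsed with H at 240° (0.9). Total 5.4 kcal/mol.
Br at 180° is staggered. CH3 at 0° is gauche with CHO at 60° (0.9). Total 0.9 kcal/mol.
Br at 240° is eclipsed. CH3 at 0° is eclipsed with H at 0° (1.6); H at 120° is eclipsed with CHO at 120° (1.5); H at 240° is eclipsed with Br at 240° (1.5). Total 4.6 kcal/mol.
Br at 300° is staggered. CH3 at 0° is gauche with Br at 300° (0.8). Total 0.8 kcal/mol.
The minimum (0.8 kcal/mol) occurs with Br at 300°.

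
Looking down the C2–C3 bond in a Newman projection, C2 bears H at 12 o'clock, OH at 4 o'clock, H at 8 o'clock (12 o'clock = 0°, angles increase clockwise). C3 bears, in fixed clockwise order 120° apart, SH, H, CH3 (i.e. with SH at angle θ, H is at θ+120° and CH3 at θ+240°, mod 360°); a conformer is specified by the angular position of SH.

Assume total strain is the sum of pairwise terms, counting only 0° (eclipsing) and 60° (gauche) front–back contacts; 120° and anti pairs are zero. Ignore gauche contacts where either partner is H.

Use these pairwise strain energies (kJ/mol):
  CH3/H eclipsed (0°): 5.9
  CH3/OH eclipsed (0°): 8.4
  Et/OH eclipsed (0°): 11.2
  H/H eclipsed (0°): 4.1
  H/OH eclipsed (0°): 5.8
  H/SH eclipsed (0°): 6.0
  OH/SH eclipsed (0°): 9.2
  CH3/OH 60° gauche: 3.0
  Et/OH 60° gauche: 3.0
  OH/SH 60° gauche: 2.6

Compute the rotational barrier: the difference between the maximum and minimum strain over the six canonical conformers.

16.6 kJ/mol

SH at 0° (eclipsed): H–SH eclipsed, OH–H eclipsed, H–CH3 eclipsed; 6.0 + 5.8 + 5.9 = 17.7 kJ/mol.
SH at 60° (staggered): OH–SH gauche; 2.6 = 2.6 kJ/mol.
SH at 120° (eclipsed): H–CH3 eclipsed, OH–SH eclipsed, H–H eclipsed; 5.9 + 9.2 + 4.1 = 19.2 kJ/mol.
SH at 180° (staggered): OH–SH gauche, OH–CH3 gauche; 2.6 + 3.0 = 5.6 kJ/mol.
SH at 240° (eclipsed): H–H eclipsed, OH–CH3 eclipsed, H–SH eclipsed; 4.1 + 8.4 + 6.0 = 18.5 kJ/mol.
SH at 300° (staggered): OH–CH3 gauche; 3.0 = 3.0 kJ/mol.
Max at 120° (19.2 kJ/mol), min at 60° (2.6 kJ/mol); barrier = 16.6 kJ/mol.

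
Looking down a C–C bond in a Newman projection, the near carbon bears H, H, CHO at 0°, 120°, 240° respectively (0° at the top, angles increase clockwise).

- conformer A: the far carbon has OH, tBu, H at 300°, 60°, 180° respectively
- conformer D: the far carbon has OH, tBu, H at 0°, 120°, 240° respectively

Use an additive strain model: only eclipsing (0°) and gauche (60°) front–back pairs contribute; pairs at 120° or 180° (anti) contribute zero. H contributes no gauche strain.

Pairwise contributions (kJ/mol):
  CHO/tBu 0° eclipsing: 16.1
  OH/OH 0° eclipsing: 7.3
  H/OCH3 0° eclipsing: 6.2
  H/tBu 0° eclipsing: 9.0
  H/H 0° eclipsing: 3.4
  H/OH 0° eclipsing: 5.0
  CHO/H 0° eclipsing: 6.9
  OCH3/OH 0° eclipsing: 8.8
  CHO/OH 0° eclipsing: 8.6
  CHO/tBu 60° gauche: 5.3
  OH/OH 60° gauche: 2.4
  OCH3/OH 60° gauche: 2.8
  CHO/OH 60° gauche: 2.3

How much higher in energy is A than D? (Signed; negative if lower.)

-18.6 kJ/mol

A is staggered. CHO at 240° is gauche with OH at 300° (2.3). Total 2.3 kJ/mol.
D is eclipsed. H at 0° is eclipsed with OH at 0° (5.0); H at 120° is eclipsed with tBu at 120° (9.0); CHO at 240° is eclipsed with H at 240° (6.9). Total 20.9 kJ/mol.
E(A) − E(D) = 2.3 − 20.9 = -18.6 kJ/mol.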